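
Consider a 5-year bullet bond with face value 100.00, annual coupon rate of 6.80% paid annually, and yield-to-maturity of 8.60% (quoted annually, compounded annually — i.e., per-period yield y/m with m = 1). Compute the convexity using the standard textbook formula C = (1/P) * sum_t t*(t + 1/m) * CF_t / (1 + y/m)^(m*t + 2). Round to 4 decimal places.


Answer: Convexity = 21.2564

Derivation:
Coupon per period c = face * coupon_rate / m = 6.800000
Periods per year m = 1; per-period yield y/m = 0.086000
Number of cashflows N = 5
Cashflows (t years, CF_t, discount factor 1/(1+y/m)^(m*t), PV):
  t = 1.0000: CF_t = 6.800000, DF = 0.920810, PV = 6.261510
  t = 2.0000: CF_t = 6.800000, DF = 0.847892, PV = 5.765663
  t = 3.0000: CF_t = 6.800000, DF = 0.780747, PV = 5.309082
  t = 4.0000: CF_t = 6.800000, DF = 0.718920, PV = 4.888658
  t = 5.0000: CF_t = 106.800000, DF = 0.661989, PV = 70.700442
Price P = sum_t PV_t = 92.925354
Convexity numerator sum_t t*(t + 1/m) * CF_t / (1+y/m)^(m*t + 2):
  t = 1.0000: term = 10.618164
  t = 2.0000: term = 29.331945
  t = 3.0000: term = 54.018315
  t = 4.0000: term = 82.901036
  t = 5.0000: term = 1798.389386
Convexity = (1/P) * sum = 1975.258846 / 92.925354 = 21.256404


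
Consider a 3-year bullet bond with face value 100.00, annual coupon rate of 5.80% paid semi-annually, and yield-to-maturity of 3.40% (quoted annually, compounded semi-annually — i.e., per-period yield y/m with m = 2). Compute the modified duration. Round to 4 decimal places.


Answer: Modified duration = 2.7573

Derivation:
Coupon per period c = face * coupon_rate / m = 2.900000
Periods per year m = 2; per-period yield y/m = 0.017000
Number of cashflows N = 6
Cashflows (t years, CF_t, discount factor 1/(1+y/m)^(m*t), PV):
  t = 0.5000: CF_t = 2.900000, DF = 0.983284, PV = 2.851524
  t = 1.0000: CF_t = 2.900000, DF = 0.966848, PV = 2.803858
  t = 1.5000: CF_t = 2.900000, DF = 0.950686, PV = 2.756990
  t = 2.0000: CF_t = 2.900000, DF = 0.934795, PV = 2.710904
  t = 2.5000: CF_t = 2.900000, DF = 0.919169, PV = 2.665589
  t = 3.0000: CF_t = 102.900000, DF = 0.903804, PV = 93.001437
Price P = sum_t PV_t = 106.790302
First compute Macaulay numerator sum_t t * PV_t:
  t * PV_t at t = 0.5000: 1.425762
  t * PV_t at t = 1.0000: 2.803858
  t * PV_t at t = 1.5000: 4.135485
  t * PV_t at t = 2.0000: 5.421809
  t * PV_t at t = 2.5000: 6.663973
  t * PV_t at t = 3.0000: 279.004310
Macaulay duration D = 299.455197 / 106.790302 = 2.804142
Modified duration = D / (1 + y/m) = 2.804142 / (1 + 0.017000) = 2.757269


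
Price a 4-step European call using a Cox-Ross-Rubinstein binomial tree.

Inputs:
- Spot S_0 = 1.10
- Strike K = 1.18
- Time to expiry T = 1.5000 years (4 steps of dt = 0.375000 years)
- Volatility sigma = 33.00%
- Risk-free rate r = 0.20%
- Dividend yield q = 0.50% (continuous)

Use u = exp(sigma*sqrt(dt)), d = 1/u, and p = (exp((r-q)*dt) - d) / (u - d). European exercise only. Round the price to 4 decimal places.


Answer: Price = V(0,0) = 0.1433

Derivation:
dt = T/N = 0.375000
u = exp(sigma*sqrt(dt)) = 1.223949; d = 1/u = 0.817027
p = (exp((r-q)*dt) - d) / (u - d) = 0.446887
Discount per step: exp(-r*dt) = 0.999250
Stock lattice S(k, i) with i counting down-moves:
  k=0: S(0,0) = 1.1000
  k=1: S(1,0) = 1.3463; S(1,1) = 0.8987
  k=2: S(2,0) = 1.6479; S(2,1) = 1.1000; S(2,2) = 0.7343
  k=3: S(3,0) = 2.0169; S(3,1) = 1.3463; S(3,2) = 0.8987; S(3,3) = 0.5999
  k=4: S(4,0) = 2.4686; S(4,1) = 1.6479; S(4,2) = 1.1000; S(4,3) = 0.7343; S(4,4) = 0.4902
Terminal payoffs V(N, i) = max(S_T - K, 0):
  V(4,0) = 1.288577; V(4,1) = 0.467858; V(4,2) = 0.000000; V(4,3) = 0.000000; V(4,4) = 0.000000
Backward induction: V(k, i) = exp(-r*dt) * [p * V(k+1, i) + (1-p) * V(k+1, i+1)].
  V(3,0) = exp(-r*dt) * [p*1.288577 + (1-p)*0.467858] = 0.834001
  V(3,1) = exp(-r*dt) * [p*0.467858 + (1-p)*0.000000] = 0.208923
  V(3,2) = exp(-r*dt) * [p*0.000000 + (1-p)*0.000000] = 0.000000
  V(3,3) = exp(-r*dt) * [p*0.000000 + (1-p)*0.000000] = 0.000000
  V(2,0) = exp(-r*dt) * [p*0.834001 + (1-p)*0.208923] = 0.487896
  V(2,1) = exp(-r*dt) * [p*0.208923 + (1-p)*0.000000] = 0.093295
  V(2,2) = exp(-r*dt) * [p*0.000000 + (1-p)*0.000000] = 0.000000
  V(1,0) = exp(-r*dt) * [p*0.487896 + (1-p)*0.093295] = 0.269435
  V(1,1) = exp(-r*dt) * [p*0.093295 + (1-p)*0.000000] = 0.041661
  V(0,0) = exp(-r*dt) * [p*0.269435 + (1-p)*0.041661] = 0.143343


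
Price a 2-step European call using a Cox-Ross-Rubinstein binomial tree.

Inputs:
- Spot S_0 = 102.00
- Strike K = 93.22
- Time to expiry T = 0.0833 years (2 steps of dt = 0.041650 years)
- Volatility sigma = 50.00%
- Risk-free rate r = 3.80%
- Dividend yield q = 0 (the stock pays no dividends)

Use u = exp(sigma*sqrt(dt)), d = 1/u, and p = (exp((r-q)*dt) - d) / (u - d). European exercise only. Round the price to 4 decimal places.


Answer: Price = V(0,0) = 11.7600

Derivation:
dt = T/N = 0.041650
u = exp(sigma*sqrt(dt)) = 1.107430; d = 1/u = 0.902992
p = (exp((r-q)*dt) - d) / (u - d) = 0.482260
Discount per step: exp(-r*dt) = 0.998419
Stock lattice S(k, i) with i counting down-moves:
  k=0: S(0,0) = 102.0000
  k=1: S(1,0) = 112.9578; S(1,1) = 92.1052
  k=2: S(2,0) = 125.0928; S(2,1) = 102.0000; S(2,2) = 83.1702
Terminal payoffs V(N, i) = max(S_T - K, 0):
  V(2,0) = 31.872833; V(2,1) = 8.780000; V(2,2) = 0.000000
Backward induction: V(k, i) = exp(-r*dt) * [p * V(k+1, i) + (1-p) * V(k+1, i+1)].
  V(1,0) = exp(-r*dt) * [p*31.872833 + (1-p)*8.780000] = 19.885242
  V(1,1) = exp(-r*dt) * [p*8.780000 + (1-p)*0.000000] = 4.227543
  V(0,0) = exp(-r*dt) * [p*19.885242 + (1-p)*4.227543] = 11.759991


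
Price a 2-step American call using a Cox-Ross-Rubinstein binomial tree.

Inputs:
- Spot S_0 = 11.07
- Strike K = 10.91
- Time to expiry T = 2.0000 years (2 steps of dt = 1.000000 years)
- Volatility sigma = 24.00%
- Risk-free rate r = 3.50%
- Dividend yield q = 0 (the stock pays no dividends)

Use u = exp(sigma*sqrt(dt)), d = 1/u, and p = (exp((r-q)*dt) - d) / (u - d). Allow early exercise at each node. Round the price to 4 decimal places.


Answer: Price = V(0,0) = 1.7925

Derivation:
dt = T/N = 1.000000
u = exp(sigma*sqrt(dt)) = 1.271249; d = 1/u = 0.786628
p = (exp((r-q)*dt) - d) / (u - d) = 0.513786
Discount per step: exp(-r*dt) = 0.965605
Stock lattice S(k, i) with i counting down-moves:
  k=0: S(0,0) = 11.0700
  k=1: S(1,0) = 14.0727; S(1,1) = 8.7080
  k=2: S(2,0) = 17.8899; S(2,1) = 11.0700; S(2,2) = 6.8499
Terminal payoffs V(N, i) = max(S_T - K, 0):
  V(2,0) = 6.979944; V(2,1) = 0.160000; V(2,2) = 0.000000
Backward induction: V(k, i) = exp(-r*dt) * [p * V(k+1, i) + (1-p) * V(k+1, i+1)]; then take max(V_cont, immediate exercise) for American.
  V(1,0) = exp(-r*dt) * [p*6.979944 + (1-p)*0.160000] = 3.537973; exercise = 3.162728; V(1,0) = max -> 3.537973
  V(1,1) = exp(-r*dt) * [p*0.160000 + (1-p)*0.000000] = 0.079378; exercise = 0.000000; V(1,1) = max -> 0.079378
  V(0,0) = exp(-r*dt) * [p*3.537973 + (1-p)*0.079378] = 1.792509; exercise = 0.160000; V(0,0) = max -> 1.792509


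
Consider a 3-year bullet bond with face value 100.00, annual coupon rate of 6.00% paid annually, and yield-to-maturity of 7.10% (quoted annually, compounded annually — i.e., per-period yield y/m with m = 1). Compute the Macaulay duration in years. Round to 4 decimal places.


Answer: Macaulay duration = 2.8308 years

Derivation:
Coupon per period c = face * coupon_rate / m = 6.000000
Periods per year m = 1; per-period yield y/m = 0.071000
Number of cashflows N = 3
Cashflows (t years, CF_t, discount factor 1/(1+y/m)^(m*t), PV):
  t = 1.0000: CF_t = 6.000000, DF = 0.933707, PV = 5.602241
  t = 2.0000: CF_t = 6.000000, DF = 0.871808, PV = 5.230851
  t = 3.0000: CF_t = 106.000000, DF = 0.814013, PV = 86.285427
Price P = sum_t PV_t = 97.118518
Macaulay numerator sum_t t * PV_t:
  t * PV_t at t = 1.0000: 5.602241
  t * PV_t at t = 2.0000: 10.461701
  t * PV_t at t = 3.0000: 258.856281
Macaulay duration D = (sum_t t * PV_t) / P = 274.920223 / 97.118518 = 2.830770


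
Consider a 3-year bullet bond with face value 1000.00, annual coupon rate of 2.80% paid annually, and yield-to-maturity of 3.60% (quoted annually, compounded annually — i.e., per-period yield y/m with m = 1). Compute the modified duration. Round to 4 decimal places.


Coupon per period c = face * coupon_rate / m = 28.000000
Periods per year m = 1; per-period yield y/m = 0.036000
Number of cashflows N = 3
Cashflows (t years, CF_t, discount factor 1/(1+y/m)^(m*t), PV):
  t = 1.0000: CF_t = 28.000000, DF = 0.965251, PV = 27.027027
  t = 2.0000: CF_t = 28.000000, DF = 0.931709, PV = 26.087864
  t = 3.0000: CF_t = 1028.000000, DF = 0.899333, PV = 924.514759
Price P = sum_t PV_t = 977.629649
First compute Macaulay numerator sum_t t * PV_t:
  t * PV_t at t = 1.0000: 27.027027
  t * PV_t at t = 2.0000: 52.175728
  t * PV_t at t = 3.0000: 2773.544276
Macaulay duration D = 2852.747030 / 977.629649 = 2.918024
Modified duration = D / (1 + y/m) = 2.918024 / (1 + 0.036000) = 2.816626

Answer: Modified duration = 2.8166


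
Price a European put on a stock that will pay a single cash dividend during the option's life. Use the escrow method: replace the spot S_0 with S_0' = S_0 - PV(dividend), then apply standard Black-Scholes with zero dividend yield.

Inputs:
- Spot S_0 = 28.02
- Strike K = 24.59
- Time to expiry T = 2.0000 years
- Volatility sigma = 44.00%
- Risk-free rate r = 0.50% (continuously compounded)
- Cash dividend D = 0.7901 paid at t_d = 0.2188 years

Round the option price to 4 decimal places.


Answer: Price = 4.9556

Derivation:
PV(D) = D * exp(-r * t_d) = 0.7901 * 0.99890660 = 0.78923610
S_0' = S_0 - PV(D) = 28.0200 - 0.78923610 = 27.23076390
d1 = (ln(S_0'/K) + (r + sigma^2/2)*T) / (sigma*sqrt(T)) = 0.49112986
d2 = d1 - sigma*sqrt(T) = -0.13112411
exp(-rT) = 0.99004983
N(-d1) = 0.31166730; N(-d2) = 0.55216143
P = K * exp(-rT) * N(-d2) - S_0' * N(-d1) = 24.5900 * 0.99004983 * 0.55216143 - 27.23076390 * 0.31166730 = 4.9556


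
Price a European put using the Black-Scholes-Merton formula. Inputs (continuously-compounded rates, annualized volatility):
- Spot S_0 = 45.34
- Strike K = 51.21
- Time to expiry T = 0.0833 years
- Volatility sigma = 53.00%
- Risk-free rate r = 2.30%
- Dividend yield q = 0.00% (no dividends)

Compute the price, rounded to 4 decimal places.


Answer: Price = 6.6818

Derivation:
d1 = (ln(S/K) + (r - q + 0.5*sigma^2) * T) / (sigma * sqrt(T)) = -0.70688214
d2 = d1 - sigma * sqrt(T) = -0.85984936
exp(-rT) = 0.99808593; exp(-qT) = 1.00000000
P = K * exp(-rT) * N(-d2) - S_0 * exp(-qT) * N(-d1)
N(-d1) = 0.76018014; N(-d2) = 0.80506396
P = 51.2100 * 0.99808593 * 0.80506396 - 45.3400 * 1.00000000 * 0.76018014 = 6.6818


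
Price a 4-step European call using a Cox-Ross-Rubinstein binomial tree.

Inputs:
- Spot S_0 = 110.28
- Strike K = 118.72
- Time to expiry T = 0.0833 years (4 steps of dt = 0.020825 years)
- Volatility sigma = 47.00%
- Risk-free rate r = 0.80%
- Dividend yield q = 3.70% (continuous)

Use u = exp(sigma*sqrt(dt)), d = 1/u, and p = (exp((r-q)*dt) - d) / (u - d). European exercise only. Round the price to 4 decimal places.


dt = T/N = 0.020825
u = exp(sigma*sqrt(dt)) = 1.070178; d = 1/u = 0.934424
p = (exp((r-q)*dt) - d) / (u - d) = 0.478603
Discount per step: exp(-r*dt) = 0.999833
Stock lattice S(k, i) with i counting down-moves:
  k=0: S(0,0) = 110.2800
  k=1: S(1,0) = 118.0192; S(1,1) = 103.0483
  k=2: S(2,0) = 126.3016; S(2,1) = 110.2800; S(2,2) = 96.2908
  k=3: S(3,0) = 135.1652; S(3,1) = 118.0192; S(3,2) = 103.0483; S(3,3) = 89.9764
  k=4: S(4,0) = 144.6509; S(4,1) = 126.3016; S(4,2) = 110.2800; S(4,3) = 96.2908; S(4,4) = 84.0761
Terminal payoffs V(N, i) = max(S_T - K, 0):
  V(4,0) = 25.930854; V(4,1) = 7.581608; V(4,2) = 0.000000; V(4,3) = 0.000000; V(4,4) = 0.000000
Backward induction: V(k, i) = exp(-r*dt) * [p * V(k+1, i) + (1-p) * V(k+1, i+1)].
  V(3,0) = exp(-r*dt) * [p*25.930854 + (1-p)*7.581608] = 16.360885
  V(3,1) = exp(-r*dt) * [p*7.581608 + (1-p)*0.000000] = 3.627975
  V(3,2) = exp(-r*dt) * [p*0.000000 + (1-p)*0.000000] = 0.000000
  V(3,3) = exp(-r*dt) * [p*0.000000 + (1-p)*0.000000] = 0.000000
  V(2,0) = exp(-r*dt) * [p*16.360885 + (1-p)*3.627975] = 9.720363
  V(2,1) = exp(-r*dt) * [p*3.627975 + (1-p)*0.000000] = 1.736070
  V(2,2) = exp(-r*dt) * [p*0.000000 + (1-p)*0.000000] = 0.000000
  V(1,0) = exp(-r*dt) * [p*9.720363 + (1-p)*1.736070] = 5.556450
  V(1,1) = exp(-r*dt) * [p*1.736070 + (1-p)*0.000000] = 0.830750
  V(0,0) = exp(-r*dt) * [p*5.556450 + (1-p)*0.830750] = 3.091969

Answer: Price = V(0,0) = 3.0920


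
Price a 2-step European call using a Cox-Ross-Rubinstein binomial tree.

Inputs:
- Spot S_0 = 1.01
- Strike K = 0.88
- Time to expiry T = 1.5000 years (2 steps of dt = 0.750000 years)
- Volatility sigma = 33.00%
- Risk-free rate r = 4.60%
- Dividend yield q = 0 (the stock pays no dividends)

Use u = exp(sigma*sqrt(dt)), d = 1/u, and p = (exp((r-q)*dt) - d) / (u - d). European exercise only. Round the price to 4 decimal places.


Answer: Price = V(0,0) = 0.2640

Derivation:
dt = T/N = 0.750000
u = exp(sigma*sqrt(dt)) = 1.330811; d = 1/u = 0.751422
p = (exp((r-q)*dt) - d) / (u - d) = 0.489620
Discount per step: exp(-r*dt) = 0.966088
Stock lattice S(k, i) with i counting down-moves:
  k=0: S(0,0) = 1.0100
  k=1: S(1,0) = 1.3441; S(1,1) = 0.7589
  k=2: S(2,0) = 1.7888; S(2,1) = 1.0100; S(2,2) = 0.5703
Terminal payoffs V(N, i) = max(S_T - K, 0):
  V(2,0) = 0.908768; V(2,1) = 0.130000; V(2,2) = 0.000000
Backward induction: V(k, i) = exp(-r*dt) * [p * V(k+1, i) + (1-p) * V(k+1, i+1)].
  V(1,0) = exp(-r*dt) * [p*0.908768 + (1-p)*0.130000] = 0.493961
  V(1,1) = exp(-r*dt) * [p*0.130000 + (1-p)*0.000000] = 0.061492
  V(0,0) = exp(-r*dt) * [p*0.493961 + (1-p)*0.061492] = 0.263972


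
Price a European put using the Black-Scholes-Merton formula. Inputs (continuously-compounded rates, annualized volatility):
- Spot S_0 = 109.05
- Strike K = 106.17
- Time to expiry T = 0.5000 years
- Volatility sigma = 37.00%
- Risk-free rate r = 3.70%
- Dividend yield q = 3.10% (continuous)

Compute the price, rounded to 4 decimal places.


d1 = (ln(S/K) + (r - q + 0.5*sigma^2) * T) / (sigma * sqrt(T)) = 0.24458216
d2 = d1 - sigma * sqrt(T) = -0.01704735
exp(-rT) = 0.98167007; exp(-qT) = 0.98461951
P = K * exp(-rT) * N(-d2) - S_0 * exp(-qT) * N(-d1)
N(-d1) = 0.40338999; N(-d2) = 0.50680058
P = 106.1700 * 0.98167007 * 0.50680058 - 109.0500 * 0.98461951 * 0.40338999 = 9.5076

Answer: Price = 9.5076


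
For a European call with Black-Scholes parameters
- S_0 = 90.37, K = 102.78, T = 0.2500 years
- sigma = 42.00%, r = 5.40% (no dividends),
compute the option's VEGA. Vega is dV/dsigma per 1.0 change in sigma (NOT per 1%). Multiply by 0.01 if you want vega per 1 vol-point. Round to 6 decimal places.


d1 = -0.4434687031; d2 = -0.6534687031
phi(d1) = 0.3615804278; exp(-qT) = 1.0000000000; exp(-rT) = 0.9865907163
Vega = S * exp(-qT) * phi(d1) * sqrt(T) = 90.3700 * 1.0000000000 * 0.3615804278 * 0.5000000000 = 16.338012

Answer: Vega = 16.338012


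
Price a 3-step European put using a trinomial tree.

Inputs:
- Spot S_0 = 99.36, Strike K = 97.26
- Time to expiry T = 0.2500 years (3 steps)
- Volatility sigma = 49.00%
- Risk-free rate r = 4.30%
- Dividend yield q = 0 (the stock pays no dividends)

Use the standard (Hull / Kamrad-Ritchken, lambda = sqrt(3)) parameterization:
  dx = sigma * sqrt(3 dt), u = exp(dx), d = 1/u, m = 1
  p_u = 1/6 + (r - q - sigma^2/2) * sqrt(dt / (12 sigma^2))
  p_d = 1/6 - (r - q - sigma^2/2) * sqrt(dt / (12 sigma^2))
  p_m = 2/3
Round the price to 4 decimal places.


dt = T/N = 0.083333; dx = sigma*sqrt(3*dt) = 0.245000
u = exp(dx) = 1.277621; d = 1/u = 0.782705
p_u = 0.153563, p_m = 0.666667, p_d = 0.179770
Discount per step: exp(-r*dt) = 0.996423
Stock lattice S(k, j) with j the centered position index:
  k=0: S(0,+0) = 99.3600
  k=1: S(1,-1) = 77.7695; S(1,+0) = 99.3600; S(1,+1) = 126.9445
  k=2: S(2,-2) = 60.8706; S(2,-1) = 77.7695; S(2,+0) = 99.3600; S(2,+1) = 126.9445; S(2,+2) = 162.1869
  k=3: S(3,-3) = 47.6437; S(3,-2) = 60.8706; S(3,-1) = 77.7695; S(3,+0) = 99.3600; S(3,+1) = 126.9445; S(3,+2) = 162.1869; S(3,+3) = 207.2135
Terminal payoffs V(N, j) = max(K - S_T, 0):
  V(3,-3) = 49.616338; V(3,-2) = 36.389441; V(3,-1) = 19.490477; V(3,+0) = 0.000000; V(3,+1) = 0.000000; V(3,+2) = 0.000000; V(3,+3) = 0.000000
Backward induction: V(k, j) = exp(-r*dt) * [p_u * V(k+1, j+1) + p_m * V(k+1, j) + p_d * V(k+1, j-1)]
  V(2,-2) = exp(-r*dt) * [p_u*19.490477 + p_m*36.389441 + p_d*49.616338] = 36.042807
  V(2,-1) = exp(-r*dt) * [p_u*0.000000 + p_m*19.490477 + p_d*36.389441] = 19.465520
  V(2,+0) = exp(-r*dt) * [p_u*0.000000 + p_m*0.000000 + p_d*19.490477] = 3.491278
  V(2,+1) = exp(-r*dt) * [p_u*0.000000 + p_m*0.000000 + p_d*0.000000] = 0.000000
  V(2,+2) = exp(-r*dt) * [p_u*0.000000 + p_m*0.000000 + p_d*0.000000] = 0.000000
  V(1,-1) = exp(-r*dt) * [p_u*3.491278 + p_m*19.465520 + p_d*36.042807] = 19.921062
  V(1,+0) = exp(-r*dt) * [p_u*0.000000 + p_m*3.491278 + p_d*19.465520] = 5.806001
  V(1,+1) = exp(-r*dt) * [p_u*0.000000 + p_m*0.000000 + p_d*3.491278] = 0.625384
  V(0,+0) = exp(-r*dt) * [p_u*0.625384 + p_m*5.806001 + p_d*19.921062] = 7.520922

Answer: Price = V(0,0) = 7.5209


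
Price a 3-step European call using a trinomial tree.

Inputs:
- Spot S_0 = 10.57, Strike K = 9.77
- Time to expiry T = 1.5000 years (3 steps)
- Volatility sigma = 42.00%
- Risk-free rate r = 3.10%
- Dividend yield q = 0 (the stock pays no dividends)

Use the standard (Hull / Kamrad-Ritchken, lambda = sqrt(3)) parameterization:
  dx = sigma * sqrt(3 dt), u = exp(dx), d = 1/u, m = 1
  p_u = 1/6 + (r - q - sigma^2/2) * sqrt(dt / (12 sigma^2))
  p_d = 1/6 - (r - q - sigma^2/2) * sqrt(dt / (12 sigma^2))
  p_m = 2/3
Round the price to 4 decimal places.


Answer: Price = V(0,0) = 2.6221

Derivation:
dt = T/N = 0.500000; dx = sigma*sqrt(3*dt) = 0.514393
u = exp(dx) = 1.672623; d = 1/u = 0.597863
p_u = 0.138867, p_m = 0.666667, p_d = 0.194466
Discount per step: exp(-r*dt) = 0.984620
Stock lattice S(k, j) with j the centered position index:
  k=0: S(0,+0) = 10.5700
  k=1: S(1,-1) = 6.3194; S(1,+0) = 10.5700; S(1,+1) = 17.6796
  k=2: S(2,-2) = 3.7781; S(2,-1) = 6.3194; S(2,+0) = 10.5700; S(2,+1) = 17.6796; S(2,+2) = 29.5713
  k=3: S(3,-3) = 2.2588; S(3,-2) = 3.7781; S(3,-1) = 6.3194; S(3,+0) = 10.5700; S(3,+1) = 17.6796; S(3,+2) = 29.5713; S(3,+3) = 49.4617
Terminal payoffs V(N, j) = max(S_T - K, 0):
  V(3,-3) = 0.000000; V(3,-2) = 0.000000; V(3,-1) = 0.000000; V(3,+0) = 0.800000; V(3,+1) = 7.909621; V(3,+2) = 19.801335; V(3,+3) = 39.691685
Backward induction: V(k, j) = exp(-r*dt) * [p_u * V(k+1, j+1) + p_m * V(k+1, j) + p_d * V(k+1, j-1)]
  V(2,-2) = exp(-r*dt) * [p_u*0.000000 + p_m*0.000000 + p_d*0.000000] = 0.000000
  V(2,-1) = exp(-r*dt) * [p_u*0.800000 + p_m*0.000000 + p_d*0.000000] = 0.109385
  V(2,+0) = exp(-r*dt) * [p_u*7.909621 + p_m*0.800000 + p_d*0.000000] = 1.606621
  V(2,+1) = exp(-r*dt) * [p_u*19.801335 + p_m*7.909621 + p_d*0.800000] = 8.052616
  V(2,+2) = exp(-r*dt) * [p_u*39.691685 + p_m*19.801335 + p_d*7.909621] = 19.939439
  V(1,-1) = exp(-r*dt) * [p_u*1.606621 + p_m*0.109385 + p_d*0.000000] = 0.291477
  V(1,+0) = exp(-r*dt) * [p_u*8.052616 + p_m*1.606621 + p_d*0.109385] = 2.176594
  V(1,+1) = exp(-r*dt) * [p_u*19.939439 + p_m*8.052616 + p_d*1.606621] = 8.319811
  V(0,+0) = exp(-r*dt) * [p_u*8.319811 + p_m*2.176594 + p_d*0.291477] = 2.622132


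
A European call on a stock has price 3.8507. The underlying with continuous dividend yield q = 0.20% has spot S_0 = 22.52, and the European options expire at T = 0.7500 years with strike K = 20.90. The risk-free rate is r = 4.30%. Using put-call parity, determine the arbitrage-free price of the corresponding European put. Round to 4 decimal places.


Answer: Put price = 1.6012

Derivation:
Put-call parity: C - P = S_0 * exp(-qT) - K * exp(-rT).
S_0 * exp(-qT) = 22.5200 * 0.99850112 = 22.48624532
K * exp(-rT) = 20.9000 * 0.96826449 = 20.23672775
P = C - S*exp(-qT) + K*exp(-rT)
P = 3.8507 - 22.48624532 + 20.23672775 = 1.6012


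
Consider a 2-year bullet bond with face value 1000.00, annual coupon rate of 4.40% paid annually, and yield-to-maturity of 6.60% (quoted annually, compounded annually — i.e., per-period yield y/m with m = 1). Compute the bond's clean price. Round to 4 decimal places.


Coupon per period c = face * coupon_rate / m = 44.000000
Periods per year m = 1; per-period yield y/m = 0.066000
Number of cashflows N = 2
Cashflows (t years, CF_t, discount factor 1/(1+y/m)^(m*t), PV):
  t = 1.0000: CF_t = 44.000000, DF = 0.938086, PV = 41.275797
  t = 2.0000: CF_t = 1044.000000, DF = 0.880006, PV = 918.726174
Price P = sum_t PV_t = 960.001971

Answer: Price = 960.0020


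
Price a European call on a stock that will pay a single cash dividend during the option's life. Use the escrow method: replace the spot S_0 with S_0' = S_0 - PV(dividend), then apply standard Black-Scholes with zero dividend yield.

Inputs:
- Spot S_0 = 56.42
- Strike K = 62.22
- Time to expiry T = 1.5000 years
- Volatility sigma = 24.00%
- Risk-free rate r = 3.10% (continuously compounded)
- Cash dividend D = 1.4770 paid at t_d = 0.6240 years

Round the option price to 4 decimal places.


PV(D) = D * exp(-r * t_d) = 1.4770 * 0.98084189 = 1.44870348
S_0' = S_0 - PV(D) = 56.4200 - 1.44870348 = 54.97129652
d1 = (ln(S_0'/K) + (r + sigma^2/2)*T) / (sigma*sqrt(T)) = -0.11623279
d2 = d1 - sigma*sqrt(T) = -0.41017156
exp(-rT) = 0.95456456
N(d1) = 0.45373402; N(d2) = 0.34084005
C = S_0' * N(d1) - K * exp(-rT) * N(d2) = 54.97129652 * 0.45373402 - 62.2200 * 0.95456456 * 0.34084005 = 4.6988

Answer: Price = 4.6988


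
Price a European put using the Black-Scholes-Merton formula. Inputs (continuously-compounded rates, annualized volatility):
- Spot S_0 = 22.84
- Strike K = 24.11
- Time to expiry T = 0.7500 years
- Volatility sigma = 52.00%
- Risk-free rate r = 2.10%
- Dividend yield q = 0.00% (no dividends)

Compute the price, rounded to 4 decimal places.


d1 = (ln(S/K) + (r - q + 0.5*sigma^2) * T) / (sigma * sqrt(T)) = 0.13997789
d2 = d1 - sigma * sqrt(T) = -0.31035532
exp(-rT) = 0.98437338; exp(-qT) = 1.00000000
P = K * exp(-rT) * N(-d2) - S_0 * exp(-qT) * N(-d1)
N(-d1) = 0.44433873; N(-d2) = 0.62185462
P = 24.1100 * 0.98437338 * 0.62185462 - 22.8400 * 1.00000000 * 0.44433873 = 4.6099

Answer: Price = 4.6099


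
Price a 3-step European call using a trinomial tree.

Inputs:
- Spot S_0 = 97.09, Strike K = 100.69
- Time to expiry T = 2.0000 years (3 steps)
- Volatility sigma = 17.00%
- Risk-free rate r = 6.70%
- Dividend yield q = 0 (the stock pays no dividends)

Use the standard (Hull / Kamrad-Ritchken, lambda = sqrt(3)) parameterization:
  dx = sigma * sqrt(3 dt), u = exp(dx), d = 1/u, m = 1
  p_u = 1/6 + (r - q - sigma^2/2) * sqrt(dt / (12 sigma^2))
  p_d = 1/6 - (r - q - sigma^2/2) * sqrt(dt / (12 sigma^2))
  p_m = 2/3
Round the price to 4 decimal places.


Answer: Price = V(0,0) = 13.5313

Derivation:
dt = T/N = 0.666667; dx = sigma*sqrt(3*dt) = 0.240416
u = exp(dx) = 1.271778; d = 1/u = 0.786300
p_u = 0.239526, p_m = 0.666667, p_d = 0.093807
Discount per step: exp(-r*dt) = 0.956316
Stock lattice S(k, j) with j the centered position index:
  k=0: S(0,+0) = 97.0900
  k=1: S(1,-1) = 76.3419; S(1,+0) = 97.0900; S(1,+1) = 123.4770
  k=2: S(2,-2) = 60.0277; S(2,-1) = 76.3419; S(2,+0) = 97.0900; S(2,+1) = 123.4770; S(2,+2) = 157.0354
  k=3: S(3,-3) = 47.1998; S(3,-2) = 60.0277; S(3,-1) = 76.3419; S(3,+0) = 97.0900; S(3,+1) = 123.4770; S(3,+2) = 157.0354; S(3,+3) = 199.7142
Terminal payoffs V(N, j) = max(S_T - K, 0):
  V(3,-3) = 0.000000; V(3,-2) = 0.000000; V(3,-1) = 0.000000; V(3,+0) = 0.000000; V(3,+1) = 22.786973; V(3,+2) = 56.345359; V(3,+3) = 99.024191
Backward induction: V(k, j) = exp(-r*dt) * [p_u * V(k+1, j+1) + p_m * V(k+1, j) + p_d * V(k+1, j-1)]
  V(2,-2) = exp(-r*dt) * [p_u*0.000000 + p_m*0.000000 + p_d*0.000000] = 0.000000
  V(2,-1) = exp(-r*dt) * [p_u*0.000000 + p_m*0.000000 + p_d*0.000000] = 0.000000
  V(2,+0) = exp(-r*dt) * [p_u*22.786973 + p_m*0.000000 + p_d*0.000000] = 5.219652
  V(2,+1) = exp(-r*dt) * [p_u*56.345359 + p_m*22.786973 + p_d*0.000000] = 27.434337
  V(2,+2) = exp(-r*dt) * [p_u*99.024191 + p_m*56.345359 + p_d*22.786973] = 60.649627
  V(1,-1) = exp(-r*dt) * [p_u*5.219652 + p_m*0.000000 + p_d*0.000000] = 1.195629
  V(1,+0) = exp(-r*dt) * [p_u*27.434337 + p_m*5.219652 + p_d*0.000000] = 9.611949
  V(1,+1) = exp(-r*dt) * [p_u*60.649627 + p_m*27.434337 + p_d*5.219652] = 31.851434
  V(0,+0) = exp(-r*dt) * [p_u*31.851434 + p_m*9.611949 + p_d*1.195629] = 13.531285


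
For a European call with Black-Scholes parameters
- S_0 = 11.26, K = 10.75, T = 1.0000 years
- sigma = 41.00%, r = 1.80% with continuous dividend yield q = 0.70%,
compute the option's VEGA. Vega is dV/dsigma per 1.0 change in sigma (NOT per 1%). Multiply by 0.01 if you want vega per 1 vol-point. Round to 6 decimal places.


Answer: Vega = 4.203203

Derivation:
d1 = 0.3448801662; d2 = -0.0651198338
phi(d1) = 0.3759084318; exp(-qT) = 0.9930244429; exp(-rT) = 0.9821610324
Vega = S * exp(-qT) * phi(d1) * sqrt(T) = 11.2600 * 0.9930244429 * 0.3759084318 * 1.0000000000 = 4.203203


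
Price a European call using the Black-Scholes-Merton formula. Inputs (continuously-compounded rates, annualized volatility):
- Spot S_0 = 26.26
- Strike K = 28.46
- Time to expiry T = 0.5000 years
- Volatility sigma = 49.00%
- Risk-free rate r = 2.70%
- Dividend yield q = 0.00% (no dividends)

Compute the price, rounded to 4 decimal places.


d1 = (ln(S/K) + (r - q + 0.5*sigma^2) * T) / (sigma * sqrt(T)) = -0.01999445
d2 = d1 - sigma * sqrt(T) = -0.36647677
exp(-rT) = 0.98659072; exp(-qT) = 1.00000000
C = S_0 * exp(-qT) * N(d1) - K * exp(-rT) * N(d2)
N(d1) = 0.49202390; N(d2) = 0.35700467
C = 26.2600 * 1.00000000 * 0.49202390 - 28.4600 * 0.98659072 * 0.35700467 = 2.8964

Answer: Price = 2.8964


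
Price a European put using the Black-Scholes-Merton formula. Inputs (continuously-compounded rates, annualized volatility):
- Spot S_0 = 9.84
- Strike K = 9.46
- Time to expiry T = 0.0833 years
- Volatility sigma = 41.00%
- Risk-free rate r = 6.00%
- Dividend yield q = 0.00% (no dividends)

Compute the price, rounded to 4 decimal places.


d1 = (ln(S/K) + (r - q + 0.5*sigma^2) * T) / (sigma * sqrt(T)) = 0.43422068
d2 = d1 - sigma * sqrt(T) = 0.31588755
exp(-rT) = 0.99501447; exp(-qT) = 1.00000000
P = K * exp(-rT) * N(-d2) - S_0 * exp(-qT) * N(-d1)
N(-d1) = 0.33206410; N(-d2) = 0.37604393
P = 9.4600 * 0.99501447 * 0.37604393 - 9.8400 * 1.00000000 * 0.33206410 = 0.2721

Answer: Price = 0.2721


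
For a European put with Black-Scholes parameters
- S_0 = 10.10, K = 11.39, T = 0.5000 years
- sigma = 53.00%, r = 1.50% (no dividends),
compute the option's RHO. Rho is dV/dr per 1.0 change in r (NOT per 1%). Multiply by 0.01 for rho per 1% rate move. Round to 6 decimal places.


d1 = -0.1133381531; d2 = -0.4881047471
phi(d1) = 0.3963881775; exp(-qT) = 1.0000000000; exp(-rT) = 0.9925280548
N(-d2) = 0.6872621756
Rho = -K*T*exp(-rT)*N(-d2) = -11.3900 * 0.5000 * 0.9925280548 * 0.6872621756 = -3.884713

Answer: Rho = -3.884713


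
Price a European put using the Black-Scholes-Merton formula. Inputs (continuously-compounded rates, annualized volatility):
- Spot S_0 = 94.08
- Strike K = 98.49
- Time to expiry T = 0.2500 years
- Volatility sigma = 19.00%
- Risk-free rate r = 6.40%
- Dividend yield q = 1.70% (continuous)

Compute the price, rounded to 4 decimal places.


d1 = (ln(S/K) + (r - q + 0.5*sigma^2) * T) / (sigma * sqrt(T)) = -0.31102143
d2 = d1 - sigma * sqrt(T) = -0.40602143
exp(-rT) = 0.98412732; exp(-qT) = 0.99575902
P = K * exp(-rT) * N(-d2) - S_0 * exp(-qT) * N(-d1)
N(-d1) = 0.62210784; N(-d2) = 0.65763657
P = 98.4900 * 0.98412732 * 0.65763657 - 94.0800 * 0.99575902 * 0.62210784 = 5.4629

Answer: Price = 5.4629


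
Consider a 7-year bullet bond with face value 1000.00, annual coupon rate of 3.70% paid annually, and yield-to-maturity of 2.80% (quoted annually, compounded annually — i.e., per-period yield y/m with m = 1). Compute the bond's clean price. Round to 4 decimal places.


Coupon per period c = face * coupon_rate / m = 37.000000
Periods per year m = 1; per-period yield y/m = 0.028000
Number of cashflows N = 7
Cashflows (t years, CF_t, discount factor 1/(1+y/m)^(m*t), PV):
  t = 1.0000: CF_t = 37.000000, DF = 0.972763, PV = 35.992218
  t = 2.0000: CF_t = 37.000000, DF = 0.946267, PV = 35.011885
  t = 3.0000: CF_t = 37.000000, DF = 0.920493, PV = 34.058254
  t = 4.0000: CF_t = 37.000000, DF = 0.895422, PV = 33.130597
  t = 5.0000: CF_t = 37.000000, DF = 0.871033, PV = 32.228207
  t = 6.0000: CF_t = 37.000000, DF = 0.847308, PV = 31.350396
  t = 7.0000: CF_t = 1037.000000, DF = 0.824230, PV = 854.726076
Price P = sum_t PV_t = 1056.497634

Answer: Price = 1056.4976


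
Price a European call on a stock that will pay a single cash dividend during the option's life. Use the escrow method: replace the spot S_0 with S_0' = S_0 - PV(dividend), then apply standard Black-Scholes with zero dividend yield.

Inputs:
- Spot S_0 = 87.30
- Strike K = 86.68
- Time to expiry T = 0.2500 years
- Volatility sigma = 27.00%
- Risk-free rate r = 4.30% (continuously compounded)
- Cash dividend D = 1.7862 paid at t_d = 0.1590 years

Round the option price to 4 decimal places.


PV(D) = D * exp(-r * t_d) = 1.7862 * 0.99318632 = 1.77402940
S_0' = S_0 - PV(D) = 87.3000 - 1.77402940 = 85.52597060
d1 = (ln(S_0'/K) + (r + sigma^2/2)*T) / (sigma*sqrt(T)) = 0.04784743
d2 = d1 - sigma*sqrt(T) = -0.08715257
exp(-rT) = 0.98930757
N(d1) = 0.51908108; N(d2) = 0.46527512
C = S_0' * N(d1) - K * exp(-rT) * N(d2) = 85.52597060 * 0.51908108 - 86.6800 * 0.98930757 * 0.46527512 = 4.4961

Answer: Price = 4.4961


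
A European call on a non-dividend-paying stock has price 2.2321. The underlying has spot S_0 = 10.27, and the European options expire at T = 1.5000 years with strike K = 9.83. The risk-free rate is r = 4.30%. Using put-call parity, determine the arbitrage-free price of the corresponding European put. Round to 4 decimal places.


Put-call parity: C - P = S_0 * exp(-qT) - K * exp(-rT).
S_0 * exp(-qT) = 10.2700 * 1.00000000 = 10.27000000
K * exp(-rT) = 9.8300 * 0.93753611 = 9.21598000
P = C - S*exp(-qT) + K*exp(-rT)
P = 2.2321 - 10.27000000 + 9.21598000 = 1.1781

Answer: Put price = 1.1781


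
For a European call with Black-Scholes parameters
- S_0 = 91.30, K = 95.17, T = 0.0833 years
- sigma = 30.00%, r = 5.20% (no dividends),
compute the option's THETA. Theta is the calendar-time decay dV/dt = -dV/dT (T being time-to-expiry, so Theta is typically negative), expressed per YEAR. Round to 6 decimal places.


d1 = -0.3861384103; d2 = -0.4727236284
phi(d1) = 0.3702821601; exp(-qT) = 1.0000000000; exp(-rT) = 0.9956777678
Theta = -S*exp(-qT)*phi(d1)*sigma/(2*sqrt(T)) - r*K*exp(-rT)*N(d2) + q*S*exp(-qT)*N(d1)
N(d1) = 0.3496970822; N(d2) = 0.3182051834; sqrt(T) = 0.2886173938
Term 1 = -91.3000 * 1.0000000000 * 0.3702821601 * 0.3000 / (2 * 0.2886173938) = -17.5700227758
Term 2 = -0.0520 * 95.1700 * 0.9956777678 * 0.3182051834 = -1.5679401196
Term 3 = 0 (no dividend yield, q = 0)
Theta = -17.5700227758 + (-1.5679401196) + (0.0000000000) = -19.137963

Answer: Theta = -19.137963


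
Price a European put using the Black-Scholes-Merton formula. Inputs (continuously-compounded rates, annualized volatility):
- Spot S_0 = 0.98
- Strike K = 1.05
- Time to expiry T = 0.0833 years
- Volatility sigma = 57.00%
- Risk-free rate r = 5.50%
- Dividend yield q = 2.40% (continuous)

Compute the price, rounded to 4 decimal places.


d1 = (ln(S/K) + (r - q + 0.5*sigma^2) * T) / (sigma * sqrt(T)) = -0.32142649
d2 = d1 - sigma * sqrt(T) = -0.48593840
exp(-rT) = 0.99542898; exp(-qT) = 0.99800280
P = K * exp(-rT) * N(-d2) - S_0 * exp(-qT) * N(-d1)
N(-d1) = 0.62605639; N(-d2) = 0.68649458
P = 1.0500 * 0.99542898 * 0.68649458 - 0.9800 * 0.99800280 * 0.62605639 = 0.1052

Answer: Price = 0.1052


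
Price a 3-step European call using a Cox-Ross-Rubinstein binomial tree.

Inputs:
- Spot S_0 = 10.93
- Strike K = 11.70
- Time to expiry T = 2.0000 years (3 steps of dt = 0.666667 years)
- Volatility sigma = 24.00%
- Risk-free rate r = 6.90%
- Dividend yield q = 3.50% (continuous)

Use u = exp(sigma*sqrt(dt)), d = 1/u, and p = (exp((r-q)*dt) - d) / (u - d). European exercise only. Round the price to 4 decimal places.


dt = T/N = 0.666667
u = exp(sigma*sqrt(dt)) = 1.216477; d = 1/u = 0.822046
p = (exp((r-q)*dt) - d) / (u - d) = 0.509289
Discount per step: exp(-r*dt) = 0.955042
Stock lattice S(k, i) with i counting down-moves:
  k=0: S(0,0) = 10.9300
  k=1: S(1,0) = 13.2961; S(1,1) = 8.9850
  k=2: S(2,0) = 16.1744; S(2,1) = 10.9300; S(2,2) = 7.3860
  k=3: S(3,0) = 19.6758; S(3,1) = 13.2961; S(3,2) = 8.9850; S(3,3) = 6.0717
Terminal payoffs V(N, i) = max(S_T - K, 0):
  V(3,0) = 7.975788; V(3,1) = 1.596096; V(3,2) = 0.000000; V(3,3) = 0.000000
Backward induction: V(k, i) = exp(-r*dt) * [p * V(k+1, i) + (1-p) * V(k+1, i+1)].
  V(2,0) = exp(-r*dt) * [p*7.975788 + (1-p)*1.596096] = 4.627374
  V(2,1) = exp(-r*dt) * [p*1.596096 + (1-p)*0.000000] = 0.776330
  V(2,2) = exp(-r*dt) * [p*0.000000 + (1-p)*0.000000] = 0.000000
  V(1,0) = exp(-r*dt) * [p*4.627374 + (1-p)*0.776330] = 2.614547
  V(1,1) = exp(-r*dt) * [p*0.776330 + (1-p)*0.000000] = 0.377601
  V(0,0) = exp(-r*dt) * [p*2.614547 + (1-p)*0.377601] = 1.448659

Answer: Price = V(0,0) = 1.4487


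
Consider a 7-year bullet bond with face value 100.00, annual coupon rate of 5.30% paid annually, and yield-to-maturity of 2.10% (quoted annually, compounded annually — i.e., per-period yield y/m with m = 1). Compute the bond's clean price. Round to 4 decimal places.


Answer: Price = 120.6310

Derivation:
Coupon per period c = face * coupon_rate / m = 5.300000
Periods per year m = 1; per-period yield y/m = 0.021000
Number of cashflows N = 7
Cashflows (t years, CF_t, discount factor 1/(1+y/m)^(m*t), PV):
  t = 1.0000: CF_t = 5.300000, DF = 0.979432, PV = 5.190989
  t = 2.0000: CF_t = 5.300000, DF = 0.959287, PV = 5.084221
  t = 3.0000: CF_t = 5.300000, DF = 0.939556, PV = 4.979648
  t = 4.0000: CF_t = 5.300000, DF = 0.920231, PV = 4.877226
  t = 5.0000: CF_t = 5.300000, DF = 0.901304, PV = 4.776911
  t = 6.0000: CF_t = 5.300000, DF = 0.882766, PV = 4.678659
  t = 7.0000: CF_t = 105.300000, DF = 0.864609, PV = 91.043339
Price P = sum_t PV_t = 120.630993


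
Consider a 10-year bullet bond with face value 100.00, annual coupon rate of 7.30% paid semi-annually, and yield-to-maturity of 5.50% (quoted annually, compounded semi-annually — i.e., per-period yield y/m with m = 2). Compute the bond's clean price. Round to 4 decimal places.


Answer: Price = 113.7045

Derivation:
Coupon per period c = face * coupon_rate / m = 3.650000
Periods per year m = 2; per-period yield y/m = 0.027500
Number of cashflows N = 20
Cashflows (t years, CF_t, discount factor 1/(1+y/m)^(m*t), PV):
  t = 0.5000: CF_t = 3.650000, DF = 0.973236, PV = 3.552311
  t = 1.0000: CF_t = 3.650000, DF = 0.947188, PV = 3.457237
  t = 1.5000: CF_t = 3.650000, DF = 0.921838, PV = 3.364708
  t = 2.0000: CF_t = 3.650000, DF = 0.897166, PV = 3.274655
  t = 2.5000: CF_t = 3.650000, DF = 0.873154, PV = 3.187012
  t = 3.0000: CF_t = 3.650000, DF = 0.849785, PV = 3.101715
  t = 3.5000: CF_t = 3.650000, DF = 0.827041, PV = 3.018701
  t = 4.0000: CF_t = 3.650000, DF = 0.804906, PV = 2.937908
  t = 4.5000: CF_t = 3.650000, DF = 0.783364, PV = 2.859278
  t = 5.0000: CF_t = 3.650000, DF = 0.762398, PV = 2.782752
  t = 5.5000: CF_t = 3.650000, DF = 0.741993, PV = 2.708275
  t = 6.0000: CF_t = 3.650000, DF = 0.722134, PV = 2.635791
  t = 6.5000: CF_t = 3.650000, DF = 0.702807, PV = 2.565246
  t = 7.0000: CF_t = 3.650000, DF = 0.683997, PV = 2.496590
  t = 7.5000: CF_t = 3.650000, DF = 0.665691, PV = 2.429771
  t = 8.0000: CF_t = 3.650000, DF = 0.647874, PV = 2.364741
  t = 8.5000: CF_t = 3.650000, DF = 0.630535, PV = 2.301451
  t = 9.0000: CF_t = 3.650000, DF = 0.613659, PV = 2.239855
  t = 9.5000: CF_t = 3.650000, DF = 0.597235, PV = 2.179908
  t = 10.0000: CF_t = 103.650000, DF = 0.581251, PV = 60.246621
Price P = sum_t PV_t = 113.704527


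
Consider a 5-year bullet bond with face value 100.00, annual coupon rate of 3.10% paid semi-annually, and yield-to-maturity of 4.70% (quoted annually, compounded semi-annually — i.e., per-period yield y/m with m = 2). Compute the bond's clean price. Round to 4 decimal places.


Answer: Price = 92.9438

Derivation:
Coupon per period c = face * coupon_rate / m = 1.550000
Periods per year m = 2; per-period yield y/m = 0.023500
Number of cashflows N = 10
Cashflows (t years, CF_t, discount factor 1/(1+y/m)^(m*t), PV):
  t = 0.5000: CF_t = 1.550000, DF = 0.977040, PV = 1.514411
  t = 1.0000: CF_t = 1.550000, DF = 0.954606, PV = 1.479640
  t = 1.5000: CF_t = 1.550000, DF = 0.932688, PV = 1.445667
  t = 2.0000: CF_t = 1.550000, DF = 0.911273, PV = 1.412474
  t = 2.5000: CF_t = 1.550000, DF = 0.890350, PV = 1.380043
  t = 3.0000: CF_t = 1.550000, DF = 0.869907, PV = 1.348356
  t = 3.5000: CF_t = 1.550000, DF = 0.849934, PV = 1.317397
  t = 4.0000: CF_t = 1.550000, DF = 0.830419, PV = 1.287149
  t = 4.5000: CF_t = 1.550000, DF = 0.811352, PV = 1.257596
  t = 5.0000: CF_t = 101.550000, DF = 0.792723, PV = 80.501034
Price P = sum_t PV_t = 92.943766


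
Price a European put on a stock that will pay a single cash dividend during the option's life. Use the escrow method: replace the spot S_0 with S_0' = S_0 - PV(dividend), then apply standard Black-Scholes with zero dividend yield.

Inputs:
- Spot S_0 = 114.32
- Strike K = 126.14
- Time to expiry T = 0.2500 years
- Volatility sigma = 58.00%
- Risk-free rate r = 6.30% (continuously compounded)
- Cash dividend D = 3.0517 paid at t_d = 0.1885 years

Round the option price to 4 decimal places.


Answer: Price = 20.9523

Derivation:
PV(D) = D * exp(-r * t_d) = 3.0517 * 0.98819474 = 3.01567387
S_0' = S_0 - PV(D) = 114.3200 - 3.01567387 = 111.30432613
d1 = (ln(S_0'/K) + (r + sigma^2/2)*T) / (sigma*sqrt(T)) = -0.23215267
d2 = d1 - sigma*sqrt(T) = -0.52215267
exp(-rT) = 0.98437338
N(-d1) = 0.59179028; N(-d2) = 0.69921798
P = K * exp(-rT) * N(-d2) - S_0' * N(-d1) = 126.1400 * 0.98437338 * 0.69921798 - 111.30432613 * 0.59179028 = 20.9523


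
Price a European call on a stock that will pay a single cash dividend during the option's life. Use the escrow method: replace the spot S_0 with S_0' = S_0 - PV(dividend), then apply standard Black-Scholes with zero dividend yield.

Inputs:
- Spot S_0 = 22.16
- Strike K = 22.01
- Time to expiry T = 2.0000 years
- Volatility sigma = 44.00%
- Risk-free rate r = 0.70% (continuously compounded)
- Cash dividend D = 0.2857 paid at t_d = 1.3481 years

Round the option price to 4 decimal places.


Answer: Price = 5.4102

Derivation:
PV(D) = D * exp(-r * t_d) = 0.2857 * 0.99060769 = 0.28301662
S_0' = S_0 - PV(D) = 22.1600 - 0.28301662 = 21.87698338
d1 = (ln(S_0'/K) + (r + sigma^2/2)*T) / (sigma*sqrt(T)) = 0.32388416
d2 = d1 - sigma*sqrt(T) = -0.29836981
exp(-rT) = 0.98609754
N(d1) = 0.62698713; N(d2) = 0.38271046
C = S_0' * N(d1) - K * exp(-rT) * N(d2) = 21.87698338 * 0.62698713 - 22.0100 * 0.98609754 * 0.38271046 = 5.4102


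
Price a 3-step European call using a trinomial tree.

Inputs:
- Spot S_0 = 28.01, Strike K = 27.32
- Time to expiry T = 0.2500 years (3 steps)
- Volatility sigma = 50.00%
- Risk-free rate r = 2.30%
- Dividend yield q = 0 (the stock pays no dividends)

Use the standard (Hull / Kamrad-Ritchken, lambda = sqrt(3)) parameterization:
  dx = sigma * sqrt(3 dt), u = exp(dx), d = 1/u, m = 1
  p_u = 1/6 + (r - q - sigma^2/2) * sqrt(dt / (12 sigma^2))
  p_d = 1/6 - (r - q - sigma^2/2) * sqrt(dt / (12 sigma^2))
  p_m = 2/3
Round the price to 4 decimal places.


dt = T/N = 0.083333; dx = sigma*sqrt(3*dt) = 0.250000
u = exp(dx) = 1.284025; d = 1/u = 0.778801
p_u = 0.149667, p_m = 0.666667, p_d = 0.183667
Discount per step: exp(-r*dt) = 0.998085
Stock lattice S(k, j) with j the centered position index:
  k=0: S(0,+0) = 28.0100
  k=1: S(1,-1) = 21.8142; S(1,+0) = 28.0100; S(1,+1) = 35.9656
  k=2: S(2,-2) = 16.9889; S(2,-1) = 21.8142; S(2,+0) = 28.0100; S(2,+1) = 35.9656; S(2,+2) = 46.1807
  k=3: S(3,-3) = 13.2310; S(3,-2) = 16.9889; S(3,-1) = 21.8142; S(3,+0) = 28.0100; S(3,+1) = 35.9656; S(3,+2) = 46.1807; S(3,+3) = 59.2972
Terminal payoffs V(N, j) = max(S_T - K, 0):
  V(3,-3) = 0.000000; V(3,-2) = 0.000000; V(3,-1) = 0.000000; V(3,+0) = 0.690000; V(3,+1) = 8.645552; V(3,+2) = 18.860683; V(3,+3) = 31.977170
Backward induction: V(k, j) = exp(-r*dt) * [p_u * V(k+1, j+1) + p_m * V(k+1, j) + p_d * V(k+1, j-1)]
  V(2,-2) = exp(-r*dt) * [p_u*0.000000 + p_m*0.000000 + p_d*0.000000] = 0.000000
  V(2,-1) = exp(-r*dt) * [p_u*0.690000 + p_m*0.000000 + p_d*0.000000] = 0.103072
  V(2,+0) = exp(-r*dt) * [p_u*8.645552 + p_m*0.690000 + p_d*0.000000] = 1.750592
  V(2,+1) = exp(-r*dt) * [p_u*18.860683 + p_m*8.645552 + p_d*0.690000] = 8.696562
  V(2,+2) = exp(-r*dt) * [p_u*31.977170 + p_m*18.860683 + p_d*8.645552] = 18.911323
  V(1,-1) = exp(-r*dt) * [p_u*1.750592 + p_m*0.103072 + p_d*0.000000] = 0.330087
  V(1,+0) = exp(-r*dt) * [p_u*8.696562 + p_m*1.750592 + p_d*0.103072] = 2.482815
  V(1,+1) = exp(-r*dt) * [p_u*18.911323 + p_m*8.696562 + p_d*1.750592] = 8.932491
  V(0,+0) = exp(-r*dt) * [p_u*8.932491 + p_m*2.482815 + p_d*0.330087] = 3.046887

Answer: Price = V(0,0) = 3.0469
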